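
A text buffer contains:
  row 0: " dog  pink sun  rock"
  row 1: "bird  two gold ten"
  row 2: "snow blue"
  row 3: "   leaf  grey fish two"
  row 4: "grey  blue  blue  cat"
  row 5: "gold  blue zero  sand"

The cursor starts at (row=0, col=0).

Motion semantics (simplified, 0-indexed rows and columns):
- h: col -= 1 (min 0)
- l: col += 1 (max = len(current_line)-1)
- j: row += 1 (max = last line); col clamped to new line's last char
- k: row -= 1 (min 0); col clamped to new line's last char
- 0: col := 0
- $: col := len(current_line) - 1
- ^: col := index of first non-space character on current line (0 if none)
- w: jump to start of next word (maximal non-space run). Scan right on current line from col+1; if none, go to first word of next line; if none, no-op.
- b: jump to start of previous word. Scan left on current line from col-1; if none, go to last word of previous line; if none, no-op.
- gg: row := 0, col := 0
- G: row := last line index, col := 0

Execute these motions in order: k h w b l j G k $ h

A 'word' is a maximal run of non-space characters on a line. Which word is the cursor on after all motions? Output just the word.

After 1 (k): row=0 col=0 char='_'
After 2 (h): row=0 col=0 char='_'
After 3 (w): row=0 col=1 char='d'
After 4 (b): row=0 col=1 char='d'
After 5 (l): row=0 col=2 char='o'
After 6 (j): row=1 col=2 char='r'
After 7 (G): row=5 col=0 char='g'
After 8 (k): row=4 col=0 char='g'
After 9 ($): row=4 col=20 char='t'
After 10 (h): row=4 col=19 char='a'

Answer: cat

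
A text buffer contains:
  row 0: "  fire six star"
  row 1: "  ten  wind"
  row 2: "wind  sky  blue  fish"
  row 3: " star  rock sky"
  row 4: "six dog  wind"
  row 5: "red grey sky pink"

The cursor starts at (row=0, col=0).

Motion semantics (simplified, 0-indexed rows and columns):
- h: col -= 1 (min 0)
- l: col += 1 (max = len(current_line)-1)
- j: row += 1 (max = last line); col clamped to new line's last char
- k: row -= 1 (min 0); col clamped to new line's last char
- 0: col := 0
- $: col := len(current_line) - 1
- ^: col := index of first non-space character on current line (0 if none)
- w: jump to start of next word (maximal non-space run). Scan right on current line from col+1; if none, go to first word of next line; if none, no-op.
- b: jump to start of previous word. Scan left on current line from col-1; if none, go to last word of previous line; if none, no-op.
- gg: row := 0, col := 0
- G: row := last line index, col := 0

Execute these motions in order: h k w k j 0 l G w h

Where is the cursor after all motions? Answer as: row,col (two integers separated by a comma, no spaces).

Answer: 5,3

Derivation:
After 1 (h): row=0 col=0 char='_'
After 2 (k): row=0 col=0 char='_'
After 3 (w): row=0 col=2 char='f'
After 4 (k): row=0 col=2 char='f'
After 5 (j): row=1 col=2 char='t'
After 6 (0): row=1 col=0 char='_'
After 7 (l): row=1 col=1 char='_'
After 8 (G): row=5 col=0 char='r'
After 9 (w): row=5 col=4 char='g'
After 10 (h): row=5 col=3 char='_'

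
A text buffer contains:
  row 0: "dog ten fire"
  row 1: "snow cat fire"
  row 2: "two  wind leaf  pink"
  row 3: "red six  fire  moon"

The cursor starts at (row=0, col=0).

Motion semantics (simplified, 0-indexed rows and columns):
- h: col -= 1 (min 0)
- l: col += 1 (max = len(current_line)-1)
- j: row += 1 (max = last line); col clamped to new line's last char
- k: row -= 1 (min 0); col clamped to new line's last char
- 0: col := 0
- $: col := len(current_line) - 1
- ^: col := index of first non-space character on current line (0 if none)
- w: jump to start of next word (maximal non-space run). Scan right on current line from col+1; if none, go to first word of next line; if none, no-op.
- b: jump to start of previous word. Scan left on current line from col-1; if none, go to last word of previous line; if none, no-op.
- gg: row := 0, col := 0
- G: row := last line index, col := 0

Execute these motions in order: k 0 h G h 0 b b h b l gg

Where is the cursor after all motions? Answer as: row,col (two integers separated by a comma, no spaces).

After 1 (k): row=0 col=0 char='d'
After 2 (0): row=0 col=0 char='d'
After 3 (h): row=0 col=0 char='d'
After 4 (G): row=3 col=0 char='r'
After 5 (h): row=3 col=0 char='r'
After 6 (0): row=3 col=0 char='r'
After 7 (b): row=2 col=16 char='p'
After 8 (b): row=2 col=10 char='l'
After 9 (h): row=2 col=9 char='_'
After 10 (b): row=2 col=5 char='w'
After 11 (l): row=2 col=6 char='i'
After 12 (gg): row=0 col=0 char='d'

Answer: 0,0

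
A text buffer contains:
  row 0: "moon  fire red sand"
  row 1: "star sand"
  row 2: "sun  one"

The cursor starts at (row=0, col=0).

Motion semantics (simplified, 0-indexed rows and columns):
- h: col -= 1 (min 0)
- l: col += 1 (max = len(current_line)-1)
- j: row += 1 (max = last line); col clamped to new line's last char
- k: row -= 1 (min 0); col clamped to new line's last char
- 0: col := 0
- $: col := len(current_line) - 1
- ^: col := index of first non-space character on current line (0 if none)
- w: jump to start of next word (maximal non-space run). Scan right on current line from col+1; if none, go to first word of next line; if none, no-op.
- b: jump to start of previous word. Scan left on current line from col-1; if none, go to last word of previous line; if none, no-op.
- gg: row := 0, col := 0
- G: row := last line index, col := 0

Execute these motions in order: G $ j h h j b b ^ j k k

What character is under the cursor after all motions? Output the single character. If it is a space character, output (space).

Answer: m

Derivation:
After 1 (G): row=2 col=0 char='s'
After 2 ($): row=2 col=7 char='e'
After 3 (j): row=2 col=7 char='e'
After 4 (h): row=2 col=6 char='n'
After 5 (h): row=2 col=5 char='o'
After 6 (j): row=2 col=5 char='o'
After 7 (b): row=2 col=0 char='s'
After 8 (b): row=1 col=5 char='s'
After 9 (^): row=1 col=0 char='s'
After 10 (j): row=2 col=0 char='s'
After 11 (k): row=1 col=0 char='s'
After 12 (k): row=0 col=0 char='m'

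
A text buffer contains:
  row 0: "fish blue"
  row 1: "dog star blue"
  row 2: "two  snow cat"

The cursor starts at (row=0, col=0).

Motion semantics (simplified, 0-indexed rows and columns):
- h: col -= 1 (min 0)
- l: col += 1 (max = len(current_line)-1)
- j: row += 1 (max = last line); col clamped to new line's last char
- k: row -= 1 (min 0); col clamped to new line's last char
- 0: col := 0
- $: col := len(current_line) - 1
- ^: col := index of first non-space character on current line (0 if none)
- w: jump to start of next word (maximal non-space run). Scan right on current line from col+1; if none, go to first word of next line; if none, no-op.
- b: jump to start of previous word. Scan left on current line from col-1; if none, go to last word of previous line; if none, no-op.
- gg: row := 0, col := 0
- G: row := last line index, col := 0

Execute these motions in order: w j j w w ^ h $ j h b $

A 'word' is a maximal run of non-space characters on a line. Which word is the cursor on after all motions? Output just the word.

After 1 (w): row=0 col=5 char='b'
After 2 (j): row=1 col=5 char='t'
After 3 (j): row=2 col=5 char='s'
After 4 (w): row=2 col=10 char='c'
After 5 (w): row=2 col=10 char='c'
After 6 (^): row=2 col=0 char='t'
After 7 (h): row=2 col=0 char='t'
After 8 ($): row=2 col=12 char='t'
After 9 (j): row=2 col=12 char='t'
After 10 (h): row=2 col=11 char='a'
After 11 (b): row=2 col=10 char='c'
After 12 ($): row=2 col=12 char='t'

Answer: cat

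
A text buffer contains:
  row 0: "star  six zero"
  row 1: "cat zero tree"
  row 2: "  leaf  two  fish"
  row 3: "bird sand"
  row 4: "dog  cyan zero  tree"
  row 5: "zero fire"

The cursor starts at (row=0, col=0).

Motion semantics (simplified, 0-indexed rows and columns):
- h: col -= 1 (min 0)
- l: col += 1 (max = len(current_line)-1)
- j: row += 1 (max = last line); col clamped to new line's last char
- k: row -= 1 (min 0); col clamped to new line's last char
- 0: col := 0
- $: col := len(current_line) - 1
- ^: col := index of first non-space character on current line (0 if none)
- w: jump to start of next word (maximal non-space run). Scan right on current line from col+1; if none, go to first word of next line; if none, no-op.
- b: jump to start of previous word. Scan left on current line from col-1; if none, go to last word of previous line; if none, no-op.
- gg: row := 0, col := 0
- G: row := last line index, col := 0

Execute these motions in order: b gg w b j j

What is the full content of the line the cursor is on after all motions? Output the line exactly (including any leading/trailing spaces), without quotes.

Answer:   leaf  two  fish

Derivation:
After 1 (b): row=0 col=0 char='s'
After 2 (gg): row=0 col=0 char='s'
After 3 (w): row=0 col=6 char='s'
After 4 (b): row=0 col=0 char='s'
After 5 (j): row=1 col=0 char='c'
After 6 (j): row=2 col=0 char='_'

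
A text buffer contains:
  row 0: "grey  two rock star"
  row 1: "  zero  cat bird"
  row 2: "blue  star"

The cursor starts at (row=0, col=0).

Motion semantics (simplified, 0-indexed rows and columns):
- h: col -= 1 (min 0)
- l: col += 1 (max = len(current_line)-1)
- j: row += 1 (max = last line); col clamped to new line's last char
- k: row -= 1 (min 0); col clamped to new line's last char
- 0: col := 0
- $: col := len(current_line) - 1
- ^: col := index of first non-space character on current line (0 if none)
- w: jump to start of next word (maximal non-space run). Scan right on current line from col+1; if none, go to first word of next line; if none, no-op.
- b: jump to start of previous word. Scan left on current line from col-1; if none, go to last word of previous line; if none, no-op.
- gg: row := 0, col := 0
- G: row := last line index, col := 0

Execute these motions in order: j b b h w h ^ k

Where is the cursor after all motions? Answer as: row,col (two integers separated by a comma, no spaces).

After 1 (j): row=1 col=0 char='_'
After 2 (b): row=0 col=15 char='s'
After 3 (b): row=0 col=10 char='r'
After 4 (h): row=0 col=9 char='_'
After 5 (w): row=0 col=10 char='r'
After 6 (h): row=0 col=9 char='_'
After 7 (^): row=0 col=0 char='g'
After 8 (k): row=0 col=0 char='g'

Answer: 0,0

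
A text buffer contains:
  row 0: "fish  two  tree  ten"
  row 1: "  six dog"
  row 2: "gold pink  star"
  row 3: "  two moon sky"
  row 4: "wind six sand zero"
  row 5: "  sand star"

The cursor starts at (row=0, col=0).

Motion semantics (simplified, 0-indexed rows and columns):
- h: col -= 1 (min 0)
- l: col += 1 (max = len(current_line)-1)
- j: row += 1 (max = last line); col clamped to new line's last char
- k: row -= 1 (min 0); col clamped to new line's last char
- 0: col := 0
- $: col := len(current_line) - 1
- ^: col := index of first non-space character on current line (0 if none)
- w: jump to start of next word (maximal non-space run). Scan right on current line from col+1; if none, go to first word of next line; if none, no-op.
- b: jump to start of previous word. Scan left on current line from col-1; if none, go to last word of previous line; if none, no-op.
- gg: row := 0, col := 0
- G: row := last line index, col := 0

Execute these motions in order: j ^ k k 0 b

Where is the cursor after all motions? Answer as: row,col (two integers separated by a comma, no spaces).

After 1 (j): row=1 col=0 char='_'
After 2 (^): row=1 col=2 char='s'
After 3 (k): row=0 col=2 char='s'
After 4 (k): row=0 col=2 char='s'
After 5 (0): row=0 col=0 char='f'
After 6 (b): row=0 col=0 char='f'

Answer: 0,0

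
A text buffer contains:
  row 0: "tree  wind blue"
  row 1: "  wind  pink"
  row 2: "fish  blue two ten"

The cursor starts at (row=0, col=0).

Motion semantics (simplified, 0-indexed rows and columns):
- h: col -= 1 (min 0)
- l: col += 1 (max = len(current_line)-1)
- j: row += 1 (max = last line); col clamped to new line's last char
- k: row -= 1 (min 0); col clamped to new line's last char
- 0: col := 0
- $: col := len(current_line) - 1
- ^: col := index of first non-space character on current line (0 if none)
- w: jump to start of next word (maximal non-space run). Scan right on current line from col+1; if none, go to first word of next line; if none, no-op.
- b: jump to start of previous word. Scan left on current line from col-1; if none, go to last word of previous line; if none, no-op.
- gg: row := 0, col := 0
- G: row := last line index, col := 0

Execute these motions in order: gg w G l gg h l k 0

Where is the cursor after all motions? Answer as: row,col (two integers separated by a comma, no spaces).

After 1 (gg): row=0 col=0 char='t'
After 2 (w): row=0 col=6 char='w'
After 3 (G): row=2 col=0 char='f'
After 4 (l): row=2 col=1 char='i'
After 5 (gg): row=0 col=0 char='t'
After 6 (h): row=0 col=0 char='t'
After 7 (l): row=0 col=1 char='r'
After 8 (k): row=0 col=1 char='r'
After 9 (0): row=0 col=0 char='t'

Answer: 0,0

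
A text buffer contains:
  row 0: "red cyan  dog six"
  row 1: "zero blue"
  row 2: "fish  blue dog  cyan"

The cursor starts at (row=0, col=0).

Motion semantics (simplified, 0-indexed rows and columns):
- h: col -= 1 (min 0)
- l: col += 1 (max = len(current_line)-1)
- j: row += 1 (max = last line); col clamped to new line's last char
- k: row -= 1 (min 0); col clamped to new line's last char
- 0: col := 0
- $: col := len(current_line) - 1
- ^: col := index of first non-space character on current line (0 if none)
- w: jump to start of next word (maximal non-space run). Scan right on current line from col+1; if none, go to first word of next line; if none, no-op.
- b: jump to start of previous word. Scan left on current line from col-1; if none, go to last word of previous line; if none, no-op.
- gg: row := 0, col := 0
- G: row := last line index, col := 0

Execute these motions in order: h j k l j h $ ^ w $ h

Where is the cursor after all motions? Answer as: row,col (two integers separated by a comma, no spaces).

Answer: 1,7

Derivation:
After 1 (h): row=0 col=0 char='r'
After 2 (j): row=1 col=0 char='z'
After 3 (k): row=0 col=0 char='r'
After 4 (l): row=0 col=1 char='e'
After 5 (j): row=1 col=1 char='e'
After 6 (h): row=1 col=0 char='z'
After 7 ($): row=1 col=8 char='e'
After 8 (^): row=1 col=0 char='z'
After 9 (w): row=1 col=5 char='b'
After 10 ($): row=1 col=8 char='e'
After 11 (h): row=1 col=7 char='u'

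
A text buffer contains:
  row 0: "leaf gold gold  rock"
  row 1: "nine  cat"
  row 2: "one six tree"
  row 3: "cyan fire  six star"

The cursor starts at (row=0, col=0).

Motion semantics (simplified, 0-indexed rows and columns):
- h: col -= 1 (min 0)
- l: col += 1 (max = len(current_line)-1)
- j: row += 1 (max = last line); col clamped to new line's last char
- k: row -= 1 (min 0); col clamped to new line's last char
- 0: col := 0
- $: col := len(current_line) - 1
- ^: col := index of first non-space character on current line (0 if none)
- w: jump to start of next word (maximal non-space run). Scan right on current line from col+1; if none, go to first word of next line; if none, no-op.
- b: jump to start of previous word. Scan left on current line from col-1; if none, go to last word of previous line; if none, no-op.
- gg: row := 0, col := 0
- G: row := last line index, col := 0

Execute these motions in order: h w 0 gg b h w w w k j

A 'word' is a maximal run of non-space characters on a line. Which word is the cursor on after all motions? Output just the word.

Answer: cat

Derivation:
After 1 (h): row=0 col=0 char='l'
After 2 (w): row=0 col=5 char='g'
After 3 (0): row=0 col=0 char='l'
After 4 (gg): row=0 col=0 char='l'
After 5 (b): row=0 col=0 char='l'
After 6 (h): row=0 col=0 char='l'
After 7 (w): row=0 col=5 char='g'
After 8 (w): row=0 col=10 char='g'
After 9 (w): row=0 col=16 char='r'
After 10 (k): row=0 col=16 char='r'
After 11 (j): row=1 col=8 char='t'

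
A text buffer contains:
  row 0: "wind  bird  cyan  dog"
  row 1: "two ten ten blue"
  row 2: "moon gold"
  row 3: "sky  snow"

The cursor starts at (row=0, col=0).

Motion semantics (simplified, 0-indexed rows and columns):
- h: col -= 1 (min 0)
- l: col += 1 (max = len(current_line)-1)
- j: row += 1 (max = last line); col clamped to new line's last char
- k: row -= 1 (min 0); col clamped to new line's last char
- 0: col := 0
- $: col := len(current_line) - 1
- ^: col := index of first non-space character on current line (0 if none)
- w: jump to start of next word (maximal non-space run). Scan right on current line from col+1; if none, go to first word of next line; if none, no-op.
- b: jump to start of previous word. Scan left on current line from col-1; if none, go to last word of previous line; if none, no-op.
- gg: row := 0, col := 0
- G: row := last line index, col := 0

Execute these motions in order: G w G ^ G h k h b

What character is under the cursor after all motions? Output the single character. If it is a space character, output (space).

After 1 (G): row=3 col=0 char='s'
After 2 (w): row=3 col=5 char='s'
After 3 (G): row=3 col=0 char='s'
After 4 (^): row=3 col=0 char='s'
After 5 (G): row=3 col=0 char='s'
After 6 (h): row=3 col=0 char='s'
After 7 (k): row=2 col=0 char='m'
After 8 (h): row=2 col=0 char='m'
After 9 (b): row=1 col=12 char='b'

Answer: b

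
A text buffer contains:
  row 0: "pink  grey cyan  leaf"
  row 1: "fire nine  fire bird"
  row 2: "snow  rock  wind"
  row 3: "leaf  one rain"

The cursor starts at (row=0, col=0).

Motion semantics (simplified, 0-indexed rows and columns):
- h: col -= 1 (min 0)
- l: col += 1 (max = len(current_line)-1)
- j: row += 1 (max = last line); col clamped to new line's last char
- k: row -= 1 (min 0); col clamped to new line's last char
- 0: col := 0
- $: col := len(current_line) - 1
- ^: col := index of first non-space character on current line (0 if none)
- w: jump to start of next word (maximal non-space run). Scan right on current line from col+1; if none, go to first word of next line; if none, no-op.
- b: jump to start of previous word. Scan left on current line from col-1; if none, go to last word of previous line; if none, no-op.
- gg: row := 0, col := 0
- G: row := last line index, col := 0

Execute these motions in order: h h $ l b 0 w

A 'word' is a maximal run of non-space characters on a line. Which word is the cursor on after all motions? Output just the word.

After 1 (h): row=0 col=0 char='p'
After 2 (h): row=0 col=0 char='p'
After 3 ($): row=0 col=20 char='f'
After 4 (l): row=0 col=20 char='f'
After 5 (b): row=0 col=17 char='l'
After 6 (0): row=0 col=0 char='p'
After 7 (w): row=0 col=6 char='g'

Answer: grey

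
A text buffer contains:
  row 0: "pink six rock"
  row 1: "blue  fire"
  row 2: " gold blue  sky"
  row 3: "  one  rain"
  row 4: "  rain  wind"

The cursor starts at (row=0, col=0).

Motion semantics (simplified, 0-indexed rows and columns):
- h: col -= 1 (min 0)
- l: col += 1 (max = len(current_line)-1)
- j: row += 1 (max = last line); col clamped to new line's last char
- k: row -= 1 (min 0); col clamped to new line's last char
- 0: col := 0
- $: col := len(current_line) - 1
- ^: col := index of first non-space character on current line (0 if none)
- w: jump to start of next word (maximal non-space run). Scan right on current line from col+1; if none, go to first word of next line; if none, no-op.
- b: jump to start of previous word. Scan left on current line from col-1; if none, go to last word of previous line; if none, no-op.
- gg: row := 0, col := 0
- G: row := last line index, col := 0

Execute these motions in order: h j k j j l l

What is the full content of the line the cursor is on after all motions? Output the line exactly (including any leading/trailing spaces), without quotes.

After 1 (h): row=0 col=0 char='p'
After 2 (j): row=1 col=0 char='b'
After 3 (k): row=0 col=0 char='p'
After 4 (j): row=1 col=0 char='b'
After 5 (j): row=2 col=0 char='_'
After 6 (l): row=2 col=1 char='g'
After 7 (l): row=2 col=2 char='o'

Answer:  gold blue  sky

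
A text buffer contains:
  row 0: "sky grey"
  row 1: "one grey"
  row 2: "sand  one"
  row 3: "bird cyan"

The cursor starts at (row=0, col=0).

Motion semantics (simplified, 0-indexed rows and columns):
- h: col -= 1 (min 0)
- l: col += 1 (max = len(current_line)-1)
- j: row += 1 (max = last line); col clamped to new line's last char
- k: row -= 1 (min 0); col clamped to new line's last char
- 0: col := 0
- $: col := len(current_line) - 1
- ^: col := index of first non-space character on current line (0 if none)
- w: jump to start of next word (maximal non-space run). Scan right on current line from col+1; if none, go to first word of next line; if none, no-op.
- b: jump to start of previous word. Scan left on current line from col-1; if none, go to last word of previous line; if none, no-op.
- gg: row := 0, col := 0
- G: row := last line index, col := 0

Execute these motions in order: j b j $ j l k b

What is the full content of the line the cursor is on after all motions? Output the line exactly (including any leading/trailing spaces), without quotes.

After 1 (j): row=1 col=0 char='o'
After 2 (b): row=0 col=4 char='g'
After 3 (j): row=1 col=4 char='g'
After 4 ($): row=1 col=7 char='y'
After 5 (j): row=2 col=7 char='n'
After 6 (l): row=2 col=8 char='e'
After 7 (k): row=1 col=7 char='y'
After 8 (b): row=1 col=4 char='g'

Answer: one grey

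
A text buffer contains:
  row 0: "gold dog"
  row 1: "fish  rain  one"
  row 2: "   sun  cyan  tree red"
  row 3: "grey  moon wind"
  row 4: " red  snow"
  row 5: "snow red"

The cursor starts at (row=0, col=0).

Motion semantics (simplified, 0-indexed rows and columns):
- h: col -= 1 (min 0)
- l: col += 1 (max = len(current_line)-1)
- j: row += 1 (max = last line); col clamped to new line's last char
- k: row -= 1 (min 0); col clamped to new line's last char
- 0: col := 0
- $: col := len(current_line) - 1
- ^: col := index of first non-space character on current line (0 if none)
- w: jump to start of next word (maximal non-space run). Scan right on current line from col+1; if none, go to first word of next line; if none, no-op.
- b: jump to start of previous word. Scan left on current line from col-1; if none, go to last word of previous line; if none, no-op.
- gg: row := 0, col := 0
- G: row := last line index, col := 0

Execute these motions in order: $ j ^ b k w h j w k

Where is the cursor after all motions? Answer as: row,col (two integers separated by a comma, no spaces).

Answer: 1,3

Derivation:
After 1 ($): row=0 col=7 char='g'
After 2 (j): row=1 col=7 char='a'
After 3 (^): row=1 col=0 char='f'
After 4 (b): row=0 col=5 char='d'
After 5 (k): row=0 col=5 char='d'
After 6 (w): row=1 col=0 char='f'
After 7 (h): row=1 col=0 char='f'
After 8 (j): row=2 col=0 char='_'
After 9 (w): row=2 col=3 char='s'
After 10 (k): row=1 col=3 char='h'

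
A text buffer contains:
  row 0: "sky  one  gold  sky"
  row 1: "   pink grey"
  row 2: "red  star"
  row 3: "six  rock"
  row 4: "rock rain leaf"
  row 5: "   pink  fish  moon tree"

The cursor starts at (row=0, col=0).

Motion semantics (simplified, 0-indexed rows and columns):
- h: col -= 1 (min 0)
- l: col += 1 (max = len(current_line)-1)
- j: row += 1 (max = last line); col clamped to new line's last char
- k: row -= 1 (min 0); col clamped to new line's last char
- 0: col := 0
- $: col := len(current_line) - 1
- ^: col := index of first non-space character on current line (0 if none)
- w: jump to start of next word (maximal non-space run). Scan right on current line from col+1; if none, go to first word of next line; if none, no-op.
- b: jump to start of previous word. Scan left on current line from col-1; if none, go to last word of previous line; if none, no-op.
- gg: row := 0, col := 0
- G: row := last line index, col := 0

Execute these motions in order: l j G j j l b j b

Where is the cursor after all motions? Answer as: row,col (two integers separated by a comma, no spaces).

Answer: 5,9

Derivation:
After 1 (l): row=0 col=1 char='k'
After 2 (j): row=1 col=1 char='_'
After 3 (G): row=5 col=0 char='_'
After 4 (j): row=5 col=0 char='_'
After 5 (j): row=5 col=0 char='_'
After 6 (l): row=5 col=1 char='_'
After 7 (b): row=4 col=10 char='l'
After 8 (j): row=5 col=10 char='i'
After 9 (b): row=5 col=9 char='f'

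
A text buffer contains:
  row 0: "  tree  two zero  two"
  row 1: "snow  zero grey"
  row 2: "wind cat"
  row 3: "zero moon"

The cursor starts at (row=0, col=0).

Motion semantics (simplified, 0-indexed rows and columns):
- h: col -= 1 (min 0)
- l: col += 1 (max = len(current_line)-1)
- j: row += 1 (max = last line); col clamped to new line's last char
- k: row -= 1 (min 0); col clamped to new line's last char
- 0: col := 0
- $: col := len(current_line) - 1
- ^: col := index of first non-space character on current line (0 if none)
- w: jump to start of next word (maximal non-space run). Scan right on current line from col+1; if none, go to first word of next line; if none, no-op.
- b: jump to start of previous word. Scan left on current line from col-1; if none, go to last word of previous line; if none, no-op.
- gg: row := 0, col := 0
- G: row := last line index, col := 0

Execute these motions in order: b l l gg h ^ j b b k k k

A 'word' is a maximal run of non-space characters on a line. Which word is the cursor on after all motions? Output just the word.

After 1 (b): row=0 col=0 char='_'
After 2 (l): row=0 col=1 char='_'
After 3 (l): row=0 col=2 char='t'
After 4 (gg): row=0 col=0 char='_'
After 5 (h): row=0 col=0 char='_'
After 6 (^): row=0 col=2 char='t'
After 7 (j): row=1 col=2 char='o'
After 8 (b): row=1 col=0 char='s'
After 9 (b): row=0 col=18 char='t'
After 10 (k): row=0 col=18 char='t'
After 11 (k): row=0 col=18 char='t'
After 12 (k): row=0 col=18 char='t'

Answer: two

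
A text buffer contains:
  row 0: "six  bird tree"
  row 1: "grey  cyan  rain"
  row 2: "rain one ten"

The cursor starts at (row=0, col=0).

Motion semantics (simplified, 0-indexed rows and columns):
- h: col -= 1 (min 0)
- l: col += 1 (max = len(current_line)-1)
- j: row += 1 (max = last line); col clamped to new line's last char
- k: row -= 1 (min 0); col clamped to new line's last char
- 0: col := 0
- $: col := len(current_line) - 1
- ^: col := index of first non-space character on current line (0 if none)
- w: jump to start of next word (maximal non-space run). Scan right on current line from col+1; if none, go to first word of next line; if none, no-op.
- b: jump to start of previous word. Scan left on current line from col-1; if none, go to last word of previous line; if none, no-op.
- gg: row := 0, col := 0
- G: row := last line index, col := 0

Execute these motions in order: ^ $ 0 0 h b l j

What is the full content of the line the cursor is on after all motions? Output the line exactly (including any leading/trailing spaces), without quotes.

Answer: grey  cyan  rain

Derivation:
After 1 (^): row=0 col=0 char='s'
After 2 ($): row=0 col=13 char='e'
After 3 (0): row=0 col=0 char='s'
After 4 (0): row=0 col=0 char='s'
After 5 (h): row=0 col=0 char='s'
After 6 (b): row=0 col=0 char='s'
After 7 (l): row=0 col=1 char='i'
After 8 (j): row=1 col=1 char='r'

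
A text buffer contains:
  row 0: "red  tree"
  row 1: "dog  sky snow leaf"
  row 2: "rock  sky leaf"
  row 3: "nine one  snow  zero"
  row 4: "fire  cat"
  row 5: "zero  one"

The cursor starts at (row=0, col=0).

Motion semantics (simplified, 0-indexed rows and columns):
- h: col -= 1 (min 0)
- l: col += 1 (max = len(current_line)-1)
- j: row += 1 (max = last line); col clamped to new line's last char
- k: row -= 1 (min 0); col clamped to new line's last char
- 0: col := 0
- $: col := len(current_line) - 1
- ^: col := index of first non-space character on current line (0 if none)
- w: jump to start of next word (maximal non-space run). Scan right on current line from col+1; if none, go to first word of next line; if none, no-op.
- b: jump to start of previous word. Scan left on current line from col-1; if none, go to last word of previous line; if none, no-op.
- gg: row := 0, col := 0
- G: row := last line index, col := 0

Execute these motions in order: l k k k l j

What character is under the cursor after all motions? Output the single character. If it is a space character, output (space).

After 1 (l): row=0 col=1 char='e'
After 2 (k): row=0 col=1 char='e'
After 3 (k): row=0 col=1 char='e'
After 4 (k): row=0 col=1 char='e'
After 5 (l): row=0 col=2 char='d'
After 6 (j): row=1 col=2 char='g'

Answer: g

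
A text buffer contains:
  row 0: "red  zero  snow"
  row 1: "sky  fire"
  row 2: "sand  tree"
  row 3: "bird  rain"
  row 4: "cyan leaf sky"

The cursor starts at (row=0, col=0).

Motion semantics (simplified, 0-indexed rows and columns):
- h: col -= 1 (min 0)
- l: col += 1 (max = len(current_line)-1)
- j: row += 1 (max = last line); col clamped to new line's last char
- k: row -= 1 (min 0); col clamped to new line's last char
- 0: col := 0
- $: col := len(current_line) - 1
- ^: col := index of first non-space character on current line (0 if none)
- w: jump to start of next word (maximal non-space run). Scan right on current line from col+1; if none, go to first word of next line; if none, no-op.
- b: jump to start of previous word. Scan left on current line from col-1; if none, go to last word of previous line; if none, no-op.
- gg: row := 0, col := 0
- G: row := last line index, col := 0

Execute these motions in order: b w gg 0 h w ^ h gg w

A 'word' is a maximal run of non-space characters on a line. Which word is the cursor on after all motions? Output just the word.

Answer: zero

Derivation:
After 1 (b): row=0 col=0 char='r'
After 2 (w): row=0 col=5 char='z'
After 3 (gg): row=0 col=0 char='r'
After 4 (0): row=0 col=0 char='r'
After 5 (h): row=0 col=0 char='r'
After 6 (w): row=0 col=5 char='z'
After 7 (^): row=0 col=0 char='r'
After 8 (h): row=0 col=0 char='r'
After 9 (gg): row=0 col=0 char='r'
After 10 (w): row=0 col=5 char='z'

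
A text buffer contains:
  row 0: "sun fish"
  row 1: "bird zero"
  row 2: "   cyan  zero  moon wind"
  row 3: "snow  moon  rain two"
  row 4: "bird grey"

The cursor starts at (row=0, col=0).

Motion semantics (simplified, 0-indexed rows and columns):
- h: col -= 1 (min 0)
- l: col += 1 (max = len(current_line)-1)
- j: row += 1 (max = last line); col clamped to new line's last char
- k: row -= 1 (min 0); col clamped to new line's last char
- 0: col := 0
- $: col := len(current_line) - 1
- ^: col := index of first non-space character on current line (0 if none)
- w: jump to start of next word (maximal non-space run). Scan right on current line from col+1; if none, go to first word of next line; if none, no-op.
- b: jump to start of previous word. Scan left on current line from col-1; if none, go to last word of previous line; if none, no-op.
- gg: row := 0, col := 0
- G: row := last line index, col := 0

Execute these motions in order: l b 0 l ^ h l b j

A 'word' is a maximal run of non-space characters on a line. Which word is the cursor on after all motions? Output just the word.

After 1 (l): row=0 col=1 char='u'
After 2 (b): row=0 col=0 char='s'
After 3 (0): row=0 col=0 char='s'
After 4 (l): row=0 col=1 char='u'
After 5 (^): row=0 col=0 char='s'
After 6 (h): row=0 col=0 char='s'
After 7 (l): row=0 col=1 char='u'
After 8 (b): row=0 col=0 char='s'
After 9 (j): row=1 col=0 char='b'

Answer: bird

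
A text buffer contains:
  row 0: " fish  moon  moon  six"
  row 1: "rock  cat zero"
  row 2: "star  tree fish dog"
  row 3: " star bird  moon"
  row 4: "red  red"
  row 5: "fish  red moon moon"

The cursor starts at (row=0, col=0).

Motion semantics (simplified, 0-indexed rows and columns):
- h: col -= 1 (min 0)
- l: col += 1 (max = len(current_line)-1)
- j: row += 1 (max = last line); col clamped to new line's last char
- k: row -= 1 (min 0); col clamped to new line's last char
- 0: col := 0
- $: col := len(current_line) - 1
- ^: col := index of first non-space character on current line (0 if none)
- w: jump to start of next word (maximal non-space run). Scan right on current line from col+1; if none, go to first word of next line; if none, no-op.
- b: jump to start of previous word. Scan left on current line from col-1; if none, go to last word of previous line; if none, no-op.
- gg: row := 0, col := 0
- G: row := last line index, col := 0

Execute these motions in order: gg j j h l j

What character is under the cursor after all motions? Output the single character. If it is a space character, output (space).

After 1 (gg): row=0 col=0 char='_'
After 2 (j): row=1 col=0 char='r'
After 3 (j): row=2 col=0 char='s'
After 4 (h): row=2 col=0 char='s'
After 5 (l): row=2 col=1 char='t'
After 6 (j): row=3 col=1 char='s'

Answer: s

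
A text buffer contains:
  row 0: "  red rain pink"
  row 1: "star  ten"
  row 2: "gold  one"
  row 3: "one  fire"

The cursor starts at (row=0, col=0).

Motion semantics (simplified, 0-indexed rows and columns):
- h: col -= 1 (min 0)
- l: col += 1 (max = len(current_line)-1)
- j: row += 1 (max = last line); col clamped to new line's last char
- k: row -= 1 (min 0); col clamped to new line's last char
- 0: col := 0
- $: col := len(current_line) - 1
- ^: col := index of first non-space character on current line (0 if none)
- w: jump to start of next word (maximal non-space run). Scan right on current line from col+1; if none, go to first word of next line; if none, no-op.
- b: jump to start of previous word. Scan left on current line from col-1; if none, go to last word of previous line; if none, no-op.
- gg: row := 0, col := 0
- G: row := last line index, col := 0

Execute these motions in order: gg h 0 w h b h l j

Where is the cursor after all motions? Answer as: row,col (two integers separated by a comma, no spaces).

After 1 (gg): row=0 col=0 char='_'
After 2 (h): row=0 col=0 char='_'
After 3 (0): row=0 col=0 char='_'
After 4 (w): row=0 col=2 char='r'
After 5 (h): row=0 col=1 char='_'
After 6 (b): row=0 col=1 char='_'
After 7 (h): row=0 col=0 char='_'
After 8 (l): row=0 col=1 char='_'
After 9 (j): row=1 col=1 char='t'

Answer: 1,1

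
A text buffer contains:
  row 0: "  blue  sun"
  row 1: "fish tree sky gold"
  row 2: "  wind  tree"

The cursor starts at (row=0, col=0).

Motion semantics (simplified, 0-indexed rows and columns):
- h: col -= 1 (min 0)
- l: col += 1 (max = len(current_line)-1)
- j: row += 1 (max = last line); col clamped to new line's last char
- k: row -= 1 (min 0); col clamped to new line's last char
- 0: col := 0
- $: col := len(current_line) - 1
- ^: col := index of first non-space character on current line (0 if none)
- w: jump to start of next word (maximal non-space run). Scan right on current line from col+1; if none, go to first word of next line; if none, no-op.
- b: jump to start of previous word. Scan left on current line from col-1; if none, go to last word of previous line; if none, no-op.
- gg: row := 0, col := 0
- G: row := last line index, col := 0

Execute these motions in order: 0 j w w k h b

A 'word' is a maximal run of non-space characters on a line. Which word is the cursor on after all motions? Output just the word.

After 1 (0): row=0 col=0 char='_'
After 2 (j): row=1 col=0 char='f'
After 3 (w): row=1 col=5 char='t'
After 4 (w): row=1 col=10 char='s'
After 5 (k): row=0 col=10 char='n'
After 6 (h): row=0 col=9 char='u'
After 7 (b): row=0 col=8 char='s'

Answer: sun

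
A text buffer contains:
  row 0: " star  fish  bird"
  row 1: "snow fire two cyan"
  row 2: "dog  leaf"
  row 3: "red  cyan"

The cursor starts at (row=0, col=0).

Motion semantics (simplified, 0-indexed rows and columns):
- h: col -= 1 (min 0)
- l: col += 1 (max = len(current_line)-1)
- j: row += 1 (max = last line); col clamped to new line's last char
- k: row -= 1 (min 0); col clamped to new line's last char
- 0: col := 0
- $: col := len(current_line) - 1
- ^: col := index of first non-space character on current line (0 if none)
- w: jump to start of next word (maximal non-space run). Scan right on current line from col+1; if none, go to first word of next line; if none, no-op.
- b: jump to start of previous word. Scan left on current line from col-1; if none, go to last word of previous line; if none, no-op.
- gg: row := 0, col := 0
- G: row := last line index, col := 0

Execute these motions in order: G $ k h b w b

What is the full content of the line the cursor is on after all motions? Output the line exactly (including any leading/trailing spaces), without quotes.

After 1 (G): row=3 col=0 char='r'
After 2 ($): row=3 col=8 char='n'
After 3 (k): row=2 col=8 char='f'
After 4 (h): row=2 col=7 char='a'
After 5 (b): row=2 col=5 char='l'
After 6 (w): row=3 col=0 char='r'
After 7 (b): row=2 col=5 char='l'

Answer: dog  leaf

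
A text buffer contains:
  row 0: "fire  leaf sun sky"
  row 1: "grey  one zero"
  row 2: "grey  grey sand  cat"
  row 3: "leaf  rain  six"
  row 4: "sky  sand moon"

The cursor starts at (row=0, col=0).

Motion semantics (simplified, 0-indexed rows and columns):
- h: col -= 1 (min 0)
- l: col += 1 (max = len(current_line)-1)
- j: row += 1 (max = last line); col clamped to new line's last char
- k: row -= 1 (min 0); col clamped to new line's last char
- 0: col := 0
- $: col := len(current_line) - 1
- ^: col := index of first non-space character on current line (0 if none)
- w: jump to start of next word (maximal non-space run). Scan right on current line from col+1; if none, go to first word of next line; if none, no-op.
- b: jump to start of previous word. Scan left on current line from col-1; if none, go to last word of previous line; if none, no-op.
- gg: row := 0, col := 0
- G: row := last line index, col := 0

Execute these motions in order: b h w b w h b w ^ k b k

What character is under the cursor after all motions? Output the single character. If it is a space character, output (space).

Answer: f

Derivation:
After 1 (b): row=0 col=0 char='f'
After 2 (h): row=0 col=0 char='f'
After 3 (w): row=0 col=6 char='l'
After 4 (b): row=0 col=0 char='f'
After 5 (w): row=0 col=6 char='l'
After 6 (h): row=0 col=5 char='_'
After 7 (b): row=0 col=0 char='f'
After 8 (w): row=0 col=6 char='l'
After 9 (^): row=0 col=0 char='f'
After 10 (k): row=0 col=0 char='f'
After 11 (b): row=0 col=0 char='f'
After 12 (k): row=0 col=0 char='f'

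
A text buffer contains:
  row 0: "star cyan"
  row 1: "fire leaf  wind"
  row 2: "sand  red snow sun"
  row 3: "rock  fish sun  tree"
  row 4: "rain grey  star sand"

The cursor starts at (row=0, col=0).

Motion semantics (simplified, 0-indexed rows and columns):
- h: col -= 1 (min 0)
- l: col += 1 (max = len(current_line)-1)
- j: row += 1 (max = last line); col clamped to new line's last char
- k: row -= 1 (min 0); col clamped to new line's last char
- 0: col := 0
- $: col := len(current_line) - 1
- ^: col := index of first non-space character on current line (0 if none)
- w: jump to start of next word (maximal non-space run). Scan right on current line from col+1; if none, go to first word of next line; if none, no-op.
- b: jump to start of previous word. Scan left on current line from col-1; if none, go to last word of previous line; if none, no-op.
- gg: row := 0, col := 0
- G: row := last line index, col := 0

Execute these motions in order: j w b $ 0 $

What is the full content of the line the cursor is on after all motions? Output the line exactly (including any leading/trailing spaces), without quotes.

Answer: fire leaf  wind

Derivation:
After 1 (j): row=1 col=0 char='f'
After 2 (w): row=1 col=5 char='l'
After 3 (b): row=1 col=0 char='f'
After 4 ($): row=1 col=14 char='d'
After 5 (0): row=1 col=0 char='f'
After 6 ($): row=1 col=14 char='d'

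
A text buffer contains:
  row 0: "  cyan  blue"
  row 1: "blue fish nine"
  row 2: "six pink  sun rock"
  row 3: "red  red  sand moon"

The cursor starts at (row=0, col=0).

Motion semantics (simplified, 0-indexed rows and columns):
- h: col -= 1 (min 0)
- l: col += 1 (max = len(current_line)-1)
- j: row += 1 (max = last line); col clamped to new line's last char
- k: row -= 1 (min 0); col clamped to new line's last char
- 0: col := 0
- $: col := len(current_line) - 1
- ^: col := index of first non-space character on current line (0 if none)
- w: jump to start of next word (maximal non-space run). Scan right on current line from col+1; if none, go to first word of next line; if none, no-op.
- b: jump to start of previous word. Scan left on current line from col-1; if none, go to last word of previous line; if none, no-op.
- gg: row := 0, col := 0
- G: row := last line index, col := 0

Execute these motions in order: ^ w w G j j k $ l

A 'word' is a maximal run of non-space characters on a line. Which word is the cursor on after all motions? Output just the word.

Answer: rock

Derivation:
After 1 (^): row=0 col=2 char='c'
After 2 (w): row=0 col=8 char='b'
After 3 (w): row=1 col=0 char='b'
After 4 (G): row=3 col=0 char='r'
After 5 (j): row=3 col=0 char='r'
After 6 (j): row=3 col=0 char='r'
After 7 (k): row=2 col=0 char='s'
After 8 ($): row=2 col=17 char='k'
After 9 (l): row=2 col=17 char='k'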